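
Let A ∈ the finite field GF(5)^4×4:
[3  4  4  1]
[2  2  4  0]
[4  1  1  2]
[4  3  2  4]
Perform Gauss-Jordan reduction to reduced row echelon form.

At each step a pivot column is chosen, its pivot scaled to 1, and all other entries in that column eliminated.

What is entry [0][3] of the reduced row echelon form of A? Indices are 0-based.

M[0][3] = 4

pivot(0,0)=3: scale R0 → (1, 3, 3, 2)
  clear (1,0): R1 −= (2)R0 → (0, 1, 3, 1)
  clear (2,0): R2 −= (4)R0 → (0, 4, 4, 4)
  clear (3,0): R3 −= (4)R0 → (0, 1, 0, 1)
pivot(1,1)=1: scale R1 → (0, 1, 3, 1)
  clear (0,1): R0 −= (3)R1 → (1, 0, 4, 4)
  clear (2,1): R2 −= (4)R1 → (0, 0, 2, 0)
  clear (3,1): R3 −= (1)R1 → (0, 0, 2, 0)
pivot(2,2)=2: scale R2 → (0, 0, 1, 0)
  clear (0,2): R0 −= (4)R2 → (1, 0, 0, 4)
  clear (1,2): R1 −= (3)R2 → (0, 1, 0, 1)
  clear (3,2): R3 −= (2)R2 → (0, 0, 0, 0)
col 3: no nonzero at/below row 3; advance.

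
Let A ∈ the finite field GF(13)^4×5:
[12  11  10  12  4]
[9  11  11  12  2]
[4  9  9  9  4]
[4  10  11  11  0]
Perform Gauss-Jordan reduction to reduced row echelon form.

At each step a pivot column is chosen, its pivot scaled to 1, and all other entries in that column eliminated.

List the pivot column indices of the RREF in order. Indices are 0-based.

[1] R0 /= 12  ⇒  (1, 2, 3, 1, 9)
     R1 -= 9·R0  ⇒  (0, 6, 10, 3, 12)
     R2 -= 4·R0  ⇒  (0, 1, 10, 5, 7)
     R3 -= 4·R0  ⇒  (0, 2, 12, 7, 3)
[2] R1 /= 6  ⇒  (0, 1, 6, 7, 2)
     R0 -= 2·R1  ⇒  (1, 0, 4, 0, 5)
     R2 -= 1·R1  ⇒  (0, 0, 4, 11, 5)
     R3 -= 2·R1  ⇒  (0, 0, 0, 6, 12)
[3] R2 /= 4  ⇒  (0, 0, 1, 6, 11)
     R0 -= 4·R2  ⇒  (1, 0, 0, 2, 0)
     R1 -= 6·R2  ⇒  (0, 1, 0, 10, 1)
[4] R3 /= 6  ⇒  (0, 0, 0, 1, 2)
     R0 -= 2·R3  ⇒  (1, 0, 0, 0, 9)
     R1 -= 10·R3  ⇒  (0, 1, 0, 0, 7)
     R2 -= 6·R3  ⇒  (0, 0, 1, 0, 12)

pivot columns: 0, 1, 2, 3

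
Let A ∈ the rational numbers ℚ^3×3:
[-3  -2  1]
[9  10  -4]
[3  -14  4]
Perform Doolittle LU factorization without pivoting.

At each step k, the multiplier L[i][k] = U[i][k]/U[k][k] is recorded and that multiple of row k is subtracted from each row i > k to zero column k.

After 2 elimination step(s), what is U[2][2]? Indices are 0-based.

U[2][2] = 1

Step 1: pivot at (0,0) is -3.
  row1 ← row1 − (-3)·row0  ⇒  L[1][0]=-3, U row1=(0, 4, -1)
  row2 ← row2 − (-1)·row0  ⇒  L[2][0]=-1, U row2=(0, -16, 5)
Step 2: pivot at (1,1) is 4.
  row2 ← row2 − (-4)·row1  ⇒  L[2][1]=-4, U row2=(0, 0, 1)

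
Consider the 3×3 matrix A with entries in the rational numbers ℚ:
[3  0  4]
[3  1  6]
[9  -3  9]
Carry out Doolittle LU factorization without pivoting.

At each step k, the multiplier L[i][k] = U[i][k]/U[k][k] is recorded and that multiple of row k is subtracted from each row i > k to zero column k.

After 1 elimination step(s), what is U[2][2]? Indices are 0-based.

[col 0] pivot 3
  R1 -= 1*R0 → (0, 1, 2)  (L[1][0] := 1)
  R2 -= 3*R0 → (0, -3, -3)  (L[2][0] := 3)

U[2][2] = -3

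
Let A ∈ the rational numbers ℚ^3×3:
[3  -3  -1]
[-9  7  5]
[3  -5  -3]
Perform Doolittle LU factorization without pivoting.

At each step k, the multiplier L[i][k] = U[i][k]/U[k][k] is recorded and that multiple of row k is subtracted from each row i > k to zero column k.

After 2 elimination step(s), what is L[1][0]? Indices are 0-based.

k=0: U[0][0]=3
  eliminate (1,0): mult=-3, new row 1: (0, -2, 2); set L[1][0]=-3
  eliminate (2,0): mult=1, new row 2: (0, -2, -2); set L[2][0]=1
k=1: U[1][1]=-2
  eliminate (2,1): mult=1, new row 2: (0, 0, -4); set L[2][1]=1

L[1][0] = -3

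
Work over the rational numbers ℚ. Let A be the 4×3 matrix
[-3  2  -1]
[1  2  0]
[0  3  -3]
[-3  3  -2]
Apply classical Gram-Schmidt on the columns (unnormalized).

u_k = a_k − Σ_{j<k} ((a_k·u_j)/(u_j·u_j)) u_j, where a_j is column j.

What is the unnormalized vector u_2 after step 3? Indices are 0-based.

Step 1: u_0 = a_0 = (-3, 1, 0, -3).
Step 2: u_1 = a_1 − (-13/19)·u_0 = (-1/19, 51/19, 3, 18/19).
Step 3: u_2 = a_2 − (9/19)·u_0 − (-206/325)·u_1 = (126/325, 399/325, -357/325, 7/325).

u_2 = (126/325, 399/325, -357/325, 7/325)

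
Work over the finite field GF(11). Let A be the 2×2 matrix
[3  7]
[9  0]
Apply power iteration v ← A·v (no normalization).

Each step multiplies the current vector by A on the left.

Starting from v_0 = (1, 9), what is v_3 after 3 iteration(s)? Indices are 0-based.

v_0 = (1, 9).
v_1 = A·v_0 = (0, 9).
v_2 = A·v_1 = (8, 0).
v_3 = A·v_2 = (2, 6).

v_3 = (2, 6)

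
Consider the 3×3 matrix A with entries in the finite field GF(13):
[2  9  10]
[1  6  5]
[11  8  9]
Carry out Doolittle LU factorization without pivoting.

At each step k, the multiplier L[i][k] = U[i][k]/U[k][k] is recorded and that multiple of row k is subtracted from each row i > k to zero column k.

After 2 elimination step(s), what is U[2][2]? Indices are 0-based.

[col 0] pivot 2
  R1 -= 7*R0 → (0, 8, 0)  (L[1][0] := 7)
  R2 -= 12*R0 → (0, 4, 6)  (L[2][0] := 12)
[col 1] pivot 8
  R2 -= 7*R1 → (0, 0, 6)  (L[2][1] := 7)

U[2][2] = 6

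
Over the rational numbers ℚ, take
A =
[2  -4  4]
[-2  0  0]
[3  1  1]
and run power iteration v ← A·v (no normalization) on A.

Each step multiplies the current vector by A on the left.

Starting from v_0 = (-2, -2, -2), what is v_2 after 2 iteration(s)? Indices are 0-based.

v_0 = (-2, -2, -2).
v_1 = A·v_0 = (-4, 4, -10).
v_2 = A·v_1 = (-64, 8, -18).

v_2 = (-64, 8, -18)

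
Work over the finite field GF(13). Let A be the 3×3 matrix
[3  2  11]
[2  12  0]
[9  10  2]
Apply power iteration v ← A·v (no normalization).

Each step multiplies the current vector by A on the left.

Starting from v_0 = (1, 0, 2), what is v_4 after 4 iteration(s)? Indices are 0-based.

v_4 = (1, 5, 7)

v_0 = (1, 0, 2).
v_1 = A·v_0 = (12, 2, 0).
v_2 = A·v_1 = (1, 9, 11).
v_3 = A·v_2 = (12, 6, 4).
v_4 = A·v_3 = (1, 5, 7).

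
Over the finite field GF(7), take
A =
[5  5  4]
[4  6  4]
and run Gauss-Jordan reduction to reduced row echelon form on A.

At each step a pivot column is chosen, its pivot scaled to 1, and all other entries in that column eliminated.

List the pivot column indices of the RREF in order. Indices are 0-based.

pivot columns: 0, 1

pivot(0,0)=5: scale R0 → (1, 1, 5)
  clear (1,0): R1 −= (4)R0 → (0, 2, 5)
pivot(1,1)=2: scale R1 → (0, 1, 6)
  clear (0,1): R0 −= (1)R1 → (1, 0, 6)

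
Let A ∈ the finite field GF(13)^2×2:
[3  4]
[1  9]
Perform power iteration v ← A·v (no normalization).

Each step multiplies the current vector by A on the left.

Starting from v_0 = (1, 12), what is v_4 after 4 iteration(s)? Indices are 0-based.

v_4 = (6, 5)

v_0 = (1, 12).
v_1 = A·v_0 = (12, 5).
v_2 = A·v_1 = (4, 5).
v_3 = A·v_2 = (6, 10).
v_4 = A·v_3 = (6, 5).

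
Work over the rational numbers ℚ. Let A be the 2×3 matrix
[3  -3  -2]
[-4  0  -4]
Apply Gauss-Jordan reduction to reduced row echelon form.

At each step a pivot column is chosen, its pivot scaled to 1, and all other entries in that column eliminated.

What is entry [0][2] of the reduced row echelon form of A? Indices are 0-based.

pivot(0,0)=3: scale R0 → (1, -1, -2/3)
  clear (1,0): R1 −= (-4)R0 → (0, -4, -20/3)
pivot(1,1)=-4: scale R1 → (0, 1, 5/3)
  clear (0,1): R0 −= (-1)R1 → (1, 0, 1)

M[0][2] = 1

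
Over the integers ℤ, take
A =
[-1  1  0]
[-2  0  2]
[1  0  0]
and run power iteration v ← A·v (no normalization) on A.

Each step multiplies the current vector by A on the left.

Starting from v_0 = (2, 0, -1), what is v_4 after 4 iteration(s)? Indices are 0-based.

v_0 = (2, 0, -1).
v_1 = A·v_0 = (-2, -6, 2).
v_2 = A·v_1 = (-4, 8, -2).
v_3 = A·v_2 = (12, 4, -4).
v_4 = A·v_3 = (-8, -32, 12).

v_4 = (-8, -32, 12)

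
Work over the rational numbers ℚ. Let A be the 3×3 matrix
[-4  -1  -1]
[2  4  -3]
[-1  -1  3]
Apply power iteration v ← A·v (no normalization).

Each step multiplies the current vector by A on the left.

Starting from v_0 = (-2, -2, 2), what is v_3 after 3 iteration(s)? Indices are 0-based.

v_3 = (142, -512, 230)

v_0 = (-2, -2, 2).
v_1 = A·v_0 = (8, -18, 10).
v_2 = A·v_1 = (-24, -86, 40).
v_3 = A·v_2 = (142, -512, 230).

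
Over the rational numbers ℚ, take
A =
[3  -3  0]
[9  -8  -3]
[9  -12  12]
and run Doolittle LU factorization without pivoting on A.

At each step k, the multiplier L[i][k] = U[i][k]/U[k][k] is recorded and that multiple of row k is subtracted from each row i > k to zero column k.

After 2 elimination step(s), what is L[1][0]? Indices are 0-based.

L[1][0] = 3

k=0: U[0][0]=3
  eliminate (1,0): mult=3, new row 1: (0, 1, -3); set L[1][0]=3
  eliminate (2,0): mult=3, new row 2: (0, -3, 12); set L[2][0]=3
k=1: U[1][1]=1
  eliminate (2,1): mult=-3, new row 2: (0, 0, 3); set L[2][1]=-3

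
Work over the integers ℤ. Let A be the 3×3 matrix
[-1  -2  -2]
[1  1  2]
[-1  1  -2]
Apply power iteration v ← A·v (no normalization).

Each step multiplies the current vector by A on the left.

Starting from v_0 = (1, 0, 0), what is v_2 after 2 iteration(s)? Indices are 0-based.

v_0 = (1, 0, 0).
v_1 = A·v_0 = (-1, 1, -1).
v_2 = A·v_1 = (1, -2, 4).

v_2 = (1, -2, 4)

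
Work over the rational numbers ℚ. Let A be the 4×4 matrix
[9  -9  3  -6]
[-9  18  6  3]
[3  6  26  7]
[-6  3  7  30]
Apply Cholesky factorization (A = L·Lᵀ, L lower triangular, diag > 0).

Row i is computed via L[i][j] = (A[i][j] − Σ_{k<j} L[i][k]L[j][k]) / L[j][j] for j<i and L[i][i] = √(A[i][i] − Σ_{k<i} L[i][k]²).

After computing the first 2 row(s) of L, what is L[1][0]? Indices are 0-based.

L[1][0] = -3

Step 1: L[0][0] = √(9) = 3.
  L[1][0] = (-9) / L[0][0] = -3.
Step 2: L[1][1] = √(9) = 3.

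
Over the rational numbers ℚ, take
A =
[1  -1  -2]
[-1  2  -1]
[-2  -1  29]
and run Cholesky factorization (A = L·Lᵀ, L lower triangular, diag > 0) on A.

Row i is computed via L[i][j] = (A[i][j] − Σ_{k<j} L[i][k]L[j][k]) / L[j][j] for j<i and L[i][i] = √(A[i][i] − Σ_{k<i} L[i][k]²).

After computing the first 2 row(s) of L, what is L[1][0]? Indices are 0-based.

Step 1: L[0][0] = √(1) = 1.
  L[1][0] = (-1) / L[0][0] = -1.
Step 2: L[1][1] = √(1) = 1.

L[1][0] = -1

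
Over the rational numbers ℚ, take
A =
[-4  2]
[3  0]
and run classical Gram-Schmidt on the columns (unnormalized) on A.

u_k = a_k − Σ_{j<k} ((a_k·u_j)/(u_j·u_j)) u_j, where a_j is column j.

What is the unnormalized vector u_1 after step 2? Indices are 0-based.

Step 1: u_0 = a_0 = (-4, 3).
Step 2: u_1 = a_1 − (-8/25)·u_0 = (18/25, 24/25).

u_1 = (18/25, 24/25)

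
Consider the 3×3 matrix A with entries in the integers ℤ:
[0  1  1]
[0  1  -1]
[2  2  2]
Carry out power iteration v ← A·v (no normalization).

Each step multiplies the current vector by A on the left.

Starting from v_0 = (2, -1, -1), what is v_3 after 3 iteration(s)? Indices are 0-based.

v_3 = (-4, 4, -8)

v_0 = (2, -1, -1).
v_1 = A·v_0 = (-2, 0, 0).
v_2 = A·v_1 = (0, 0, -4).
v_3 = A·v_2 = (-4, 4, -8).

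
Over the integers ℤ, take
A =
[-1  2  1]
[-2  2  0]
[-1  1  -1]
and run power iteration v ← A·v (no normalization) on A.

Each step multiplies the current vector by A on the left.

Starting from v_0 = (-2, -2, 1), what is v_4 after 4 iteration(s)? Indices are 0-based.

v_0 = (-2, -2, 1).
v_1 = A·v_0 = (-1, 0, -1).
v_2 = A·v_1 = (0, 2, 2).
v_3 = A·v_2 = (6, 4, 0).
v_4 = A·v_3 = (2, -4, -2).

v_4 = (2, -4, -2)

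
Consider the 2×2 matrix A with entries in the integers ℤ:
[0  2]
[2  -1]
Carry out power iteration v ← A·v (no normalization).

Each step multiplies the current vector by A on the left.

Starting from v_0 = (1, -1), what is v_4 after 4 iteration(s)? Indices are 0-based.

v_0 = (1, -1).
v_1 = A·v_0 = (-2, 3).
v_2 = A·v_1 = (6, -7).
v_3 = A·v_2 = (-14, 19).
v_4 = A·v_3 = (38, -47).

v_4 = (38, -47)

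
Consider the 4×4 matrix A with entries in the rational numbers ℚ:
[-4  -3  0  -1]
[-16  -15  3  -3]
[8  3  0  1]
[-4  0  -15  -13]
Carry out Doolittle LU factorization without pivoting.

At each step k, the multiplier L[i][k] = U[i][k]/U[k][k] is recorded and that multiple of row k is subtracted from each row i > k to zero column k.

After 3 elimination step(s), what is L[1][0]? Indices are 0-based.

k=0: U[0][0]=-4
  eliminate (1,0): mult=4, new row 1: (0, -3, 3, 1); set L[1][0]=4
  eliminate (2,0): mult=-2, new row 2: (0, -3, 0, -1); set L[2][0]=-2
  eliminate (3,0): mult=1, new row 3: (0, 3, -15, -12); set L[3][0]=1
k=1: U[1][1]=-3
  eliminate (2,1): mult=1, new row 2: (0, 0, -3, -2); set L[2][1]=1
  eliminate (3,1): mult=-1, new row 3: (0, 0, -12, -11); set L[3][1]=-1
k=2: U[2][2]=-3
  eliminate (3,2): mult=4, new row 3: (0, 0, 0, -3); set L[3][2]=4

L[1][0] = 4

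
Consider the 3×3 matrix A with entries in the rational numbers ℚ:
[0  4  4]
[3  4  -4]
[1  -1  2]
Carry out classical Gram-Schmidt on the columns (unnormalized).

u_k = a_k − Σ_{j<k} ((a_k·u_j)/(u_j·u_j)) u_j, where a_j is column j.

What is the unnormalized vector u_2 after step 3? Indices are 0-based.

Step 1: u_0 = a_0 = (0, 3, 1).
Step 2: u_1 = a_1 − (11/10)·u_0 = (4, 7/10, -21/10).
Step 3: u_2 = a_2 − (-1)·u_0 − (90/209)·u_1 = (476/209, -272/209, 816/209).

u_2 = (476/209, -272/209, 816/209)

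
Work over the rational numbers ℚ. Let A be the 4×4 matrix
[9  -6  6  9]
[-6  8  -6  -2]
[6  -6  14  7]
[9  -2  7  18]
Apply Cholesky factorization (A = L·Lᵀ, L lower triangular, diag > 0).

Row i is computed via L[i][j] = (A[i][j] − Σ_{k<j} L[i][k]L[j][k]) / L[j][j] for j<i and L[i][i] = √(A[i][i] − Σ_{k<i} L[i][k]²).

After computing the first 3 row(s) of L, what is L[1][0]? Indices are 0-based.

L[1][0] = -2

Step 1: L[0][0] = √(9) = 3.
  L[1][0] = (-6) / L[0][0] = -2.
Step 2: L[1][1] = √(4) = 2.
  L[2][0] = (6) / L[0][0] = 2.
  L[2][1] = (-2) / L[1][1] = -1.
Step 3: L[2][2] = √(9) = 3.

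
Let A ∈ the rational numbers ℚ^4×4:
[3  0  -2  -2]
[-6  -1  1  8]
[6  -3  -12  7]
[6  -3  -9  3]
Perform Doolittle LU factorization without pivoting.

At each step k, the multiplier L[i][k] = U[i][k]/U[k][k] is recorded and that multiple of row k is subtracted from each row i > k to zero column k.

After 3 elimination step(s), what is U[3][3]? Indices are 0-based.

U[3][3] = -1

[col 0] pivot 3
  R1 -= -2*R0 → (0, -1, -3, 4)  (L[1][0] := -2)
  R2 -= 2*R0 → (0, -3, -8, 11)  (L[2][0] := 2)
  R3 -= 2*R0 → (0, -3, -5, 7)  (L[3][0] := 2)
[col 1] pivot -1
  R2 -= 3*R1 → (0, 0, 1, -1)  (L[2][1] := 3)
  R3 -= 3*R1 → (0, 0, 4, -5)  (L[3][1] := 3)
[col 2] pivot 1
  R3 -= 4*R2 → (0, 0, 0, -1)  (L[3][2] := 4)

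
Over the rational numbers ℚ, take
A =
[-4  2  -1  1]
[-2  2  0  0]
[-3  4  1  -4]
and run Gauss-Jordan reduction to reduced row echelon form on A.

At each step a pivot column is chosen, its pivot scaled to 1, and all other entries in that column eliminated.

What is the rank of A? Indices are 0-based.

rank = 3

step 1: normalize row 0 (÷-4) = (1, -1/2, 1/4, -1/4)
  row 1: subtract -2×row0 = (0, 1, 1/2, -1/2)
  row 2: subtract -3×row0 = (0, 5/2, 7/4, -19/4)
step 2: normalize row 1 (÷1) = (0, 1, 1/2, -1/2)
  row 0: subtract -1/2×row1 = (1, 0, 1/2, -1/2)
  row 2: subtract 5/2×row1 = (0, 0, 1/2, -7/2)
step 3: normalize row 2 (÷1/2) = (0, 0, 1, -7)
  row 0: subtract 1/2×row2 = (1, 0, 0, 3)
  row 1: subtract 1/2×row2 = (0, 1, 0, 3)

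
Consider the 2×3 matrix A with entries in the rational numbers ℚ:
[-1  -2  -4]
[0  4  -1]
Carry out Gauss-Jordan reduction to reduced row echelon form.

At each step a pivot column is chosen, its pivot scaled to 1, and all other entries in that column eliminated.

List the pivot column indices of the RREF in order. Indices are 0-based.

pivot columns: 0, 1

pivot(0,0)=-1: scale R0 → (1, 2, 4)
pivot(1,1)=4: scale R1 → (0, 1, -1/4)
  clear (0,1): R0 −= (2)R1 → (1, 0, 9/2)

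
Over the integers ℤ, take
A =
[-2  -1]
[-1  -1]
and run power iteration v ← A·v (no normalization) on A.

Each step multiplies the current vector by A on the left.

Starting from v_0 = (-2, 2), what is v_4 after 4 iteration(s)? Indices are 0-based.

v_0 = (-2, 2).
v_1 = A·v_0 = (2, 0).
v_2 = A·v_1 = (-4, -2).
v_3 = A·v_2 = (10, 6).
v_4 = A·v_3 = (-26, -16).

v_4 = (-26, -16)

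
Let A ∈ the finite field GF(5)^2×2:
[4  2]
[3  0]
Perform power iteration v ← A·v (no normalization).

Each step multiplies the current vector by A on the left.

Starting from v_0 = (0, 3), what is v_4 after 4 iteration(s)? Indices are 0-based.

v_4 = (2, 1)

v_0 = (0, 3).
v_1 = A·v_0 = (1, 0).
v_2 = A·v_1 = (4, 3).
v_3 = A·v_2 = (2, 2).
v_4 = A·v_3 = (2, 1).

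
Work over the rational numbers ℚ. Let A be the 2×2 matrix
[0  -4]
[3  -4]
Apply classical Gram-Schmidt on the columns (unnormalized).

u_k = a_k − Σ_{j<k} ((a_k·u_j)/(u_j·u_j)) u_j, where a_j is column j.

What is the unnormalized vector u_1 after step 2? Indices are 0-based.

Step 1: u_0 = a_0 = (0, 3).
Step 2: u_1 = a_1 − (-4/3)·u_0 = (-4, 0).

u_1 = (-4, 0)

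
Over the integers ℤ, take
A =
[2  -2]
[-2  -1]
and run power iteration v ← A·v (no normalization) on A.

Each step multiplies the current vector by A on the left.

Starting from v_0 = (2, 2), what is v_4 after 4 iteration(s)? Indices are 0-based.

v_4 = (84, 6)

v_0 = (2, 2).
v_1 = A·v_0 = (0, -6).
v_2 = A·v_1 = (12, 6).
v_3 = A·v_2 = (12, -30).
v_4 = A·v_3 = (84, 6).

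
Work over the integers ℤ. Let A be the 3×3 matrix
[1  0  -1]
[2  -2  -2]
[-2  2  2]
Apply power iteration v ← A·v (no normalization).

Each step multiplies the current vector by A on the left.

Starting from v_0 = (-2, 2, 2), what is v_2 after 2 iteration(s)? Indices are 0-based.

v_2 = (-16, -8, 8)

v_0 = (-2, 2, 2).
v_1 = A·v_0 = (-4, -12, 12).
v_2 = A·v_1 = (-16, -8, 8).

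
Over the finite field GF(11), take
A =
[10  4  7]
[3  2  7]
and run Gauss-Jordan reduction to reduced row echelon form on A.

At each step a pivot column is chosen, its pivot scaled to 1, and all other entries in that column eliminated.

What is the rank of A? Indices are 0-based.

pivot(0,0)=10: scale R0 → (1, 7, 4)
  clear (1,0): R1 −= (3)R0 → (0, 3, 6)
pivot(1,1)=3: scale R1 → (0, 1, 2)
  clear (0,1): R0 −= (7)R1 → (1, 0, 1)

rank = 2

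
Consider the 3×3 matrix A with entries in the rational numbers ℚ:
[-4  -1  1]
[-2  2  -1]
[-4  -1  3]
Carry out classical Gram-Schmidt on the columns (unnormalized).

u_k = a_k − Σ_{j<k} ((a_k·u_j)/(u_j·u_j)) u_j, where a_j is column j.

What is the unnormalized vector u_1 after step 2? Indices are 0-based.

Step 1: u_0 = a_0 = (-4, -2, -4).
Step 2: u_1 = a_1 − (1/9)·u_0 = (-5/9, 20/9, -5/9).

u_1 = (-5/9, 20/9, -5/9)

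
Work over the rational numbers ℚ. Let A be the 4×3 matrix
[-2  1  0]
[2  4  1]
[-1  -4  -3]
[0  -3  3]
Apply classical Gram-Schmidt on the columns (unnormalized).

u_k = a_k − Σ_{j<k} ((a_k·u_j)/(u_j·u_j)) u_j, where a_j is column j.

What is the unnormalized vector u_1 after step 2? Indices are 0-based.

u_1 = (29/9, 16/9, -26/9, -3)

Step 1: u_0 = a_0 = (-2, 2, -1, 0).
Step 2: u_1 = a_1 − (10/9)·u_0 = (29/9, 16/9, -26/9, -3).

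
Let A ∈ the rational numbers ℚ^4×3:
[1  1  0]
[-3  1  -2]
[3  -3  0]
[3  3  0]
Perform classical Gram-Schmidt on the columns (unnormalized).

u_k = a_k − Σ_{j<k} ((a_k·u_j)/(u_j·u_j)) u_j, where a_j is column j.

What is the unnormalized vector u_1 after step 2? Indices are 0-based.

u_1 = (15/14, 11/14, -39/14, 45/14)

Step 1: u_0 = a_0 = (1, -3, 3, 3).
Step 2: u_1 = a_1 − (-1/14)·u_0 = (15/14, 11/14, -39/14, 45/14).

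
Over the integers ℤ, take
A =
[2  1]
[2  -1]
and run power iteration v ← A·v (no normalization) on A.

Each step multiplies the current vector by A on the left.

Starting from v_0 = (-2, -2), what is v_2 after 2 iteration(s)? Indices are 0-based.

v_2 = (-14, -10)

v_0 = (-2, -2).
v_1 = A·v_0 = (-6, -2).
v_2 = A·v_1 = (-14, -10).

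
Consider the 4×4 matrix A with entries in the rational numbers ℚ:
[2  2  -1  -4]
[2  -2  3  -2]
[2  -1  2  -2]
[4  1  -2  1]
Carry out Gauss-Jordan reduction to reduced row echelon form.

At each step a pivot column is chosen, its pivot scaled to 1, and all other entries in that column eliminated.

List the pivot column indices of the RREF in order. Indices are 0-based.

[1] R0 /= 2  ⇒  (1, 1, -1/2, -2)
     R1 -= 2·R0  ⇒  (0, -4, 4, 2)
     R2 -= 2·R0  ⇒  (0, -3, 3, 2)
     R3 -= 4·R0  ⇒  (0, -3, 0, 9)
[2] R1 /= -4  ⇒  (0, 1, -1, -1/2)
     R0 -= 1·R1  ⇒  (1, 0, 1/2, -3/2)
     R2 -= -3·R1  ⇒  (0, 0, 0, 1/2)
     R3 -= -3·R1  ⇒  (0, 0, -3, 15/2)
[3] R2 <-> R3
[3] R2 /= -3  ⇒  (0, 0, 1, -5/2)
     R0 -= 1/2·R2  ⇒  (1, 0, 0, -1/4)
     R1 -= -1·R2  ⇒  (0, 1, 0, -3)
[4] R3 /= 1/2  ⇒  (0, 0, 0, 1)
     R0 -= -1/4·R3  ⇒  (1, 0, 0, 0)
     R1 -= -3·R3  ⇒  (0, 1, 0, 0)
     R2 -= -5/2·R3  ⇒  (0, 0, 1, 0)

pivot columns: 0, 1, 2, 3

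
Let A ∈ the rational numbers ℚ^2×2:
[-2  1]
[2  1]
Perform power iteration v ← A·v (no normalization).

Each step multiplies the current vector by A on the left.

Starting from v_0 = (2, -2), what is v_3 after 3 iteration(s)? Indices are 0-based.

v_0 = (2, -2).
v_1 = A·v_0 = (-6, 2).
v_2 = A·v_1 = (14, -10).
v_3 = A·v_2 = (-38, 18).

v_3 = (-38, 18)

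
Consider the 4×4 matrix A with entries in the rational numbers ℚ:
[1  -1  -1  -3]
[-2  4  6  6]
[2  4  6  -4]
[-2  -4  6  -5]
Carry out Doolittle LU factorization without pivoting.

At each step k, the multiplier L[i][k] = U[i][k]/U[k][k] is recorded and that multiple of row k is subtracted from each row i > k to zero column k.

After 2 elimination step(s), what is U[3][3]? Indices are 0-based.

U[3][3] = -11

Step 1: pivot at (0,0) is 1.
  row1 ← row1 − (-2)·row0  ⇒  L[1][0]=-2, U row1=(0, 2, 4, 0)
  row2 ← row2 − (2)·row0  ⇒  L[2][0]=2, U row2=(0, 6, 8, 2)
  row3 ← row3 − (-2)·row0  ⇒  L[3][0]=-2, U row3=(0, -6, 4, -11)
Step 2: pivot at (1,1) is 2.
  row2 ← row2 − (3)·row1  ⇒  L[2][1]=3, U row2=(0, 0, -4, 2)
  row3 ← row3 − (-3)·row1  ⇒  L[3][1]=-3, U row3=(0, 0, 16, -11)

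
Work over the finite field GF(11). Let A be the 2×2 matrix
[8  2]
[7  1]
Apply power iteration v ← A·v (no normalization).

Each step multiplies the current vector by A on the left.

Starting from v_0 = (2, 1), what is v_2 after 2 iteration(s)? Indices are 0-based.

v_0 = (2, 1).
v_1 = A·v_0 = (7, 4).
v_2 = A·v_1 = (9, 9).

v_2 = (9, 9)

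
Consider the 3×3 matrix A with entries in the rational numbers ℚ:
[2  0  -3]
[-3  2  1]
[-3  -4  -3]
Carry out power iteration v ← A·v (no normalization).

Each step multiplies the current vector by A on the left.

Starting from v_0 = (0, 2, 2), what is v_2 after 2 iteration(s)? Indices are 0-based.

v_2 = (30, 16, 36)

v_0 = (0, 2, 2).
v_1 = A·v_0 = (-6, 6, -14).
v_2 = A·v_1 = (30, 16, 36).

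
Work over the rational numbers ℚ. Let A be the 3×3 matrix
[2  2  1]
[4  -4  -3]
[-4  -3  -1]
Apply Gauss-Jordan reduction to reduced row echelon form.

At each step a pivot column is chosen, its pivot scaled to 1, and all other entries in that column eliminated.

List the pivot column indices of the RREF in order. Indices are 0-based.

pivot columns: 0, 1, 2

step 1: normalize row 0 (÷2) = (1, 1, 1/2)
  row 1: subtract 4×row0 = (0, -8, -5)
  row 2: subtract -4×row0 = (0, 1, 1)
step 2: normalize row 1 (÷-8) = (0, 1, 5/8)
  row 0: subtract 1×row1 = (1, 0, -1/8)
  row 2: subtract 1×row1 = (0, 0, 3/8)
step 3: normalize row 2 (÷3/8) = (0, 0, 1)
  row 0: subtract -1/8×row2 = (1, 0, 0)
  row 1: subtract 5/8×row2 = (0, 1, 0)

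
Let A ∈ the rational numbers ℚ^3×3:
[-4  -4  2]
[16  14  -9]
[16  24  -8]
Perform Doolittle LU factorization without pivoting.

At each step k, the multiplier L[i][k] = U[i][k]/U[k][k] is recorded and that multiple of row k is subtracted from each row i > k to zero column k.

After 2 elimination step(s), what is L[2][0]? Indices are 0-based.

L[2][0] = -4

Step 1: pivot at (0,0) is -4.
  row1 ← row1 − (-4)·row0  ⇒  L[1][0]=-4, U row1=(0, -2, -1)
  row2 ← row2 − (-4)·row0  ⇒  L[2][0]=-4, U row2=(0, 8, 0)
Step 2: pivot at (1,1) is -2.
  row2 ← row2 − (-4)·row1  ⇒  L[2][1]=-4, U row2=(0, 0, -4)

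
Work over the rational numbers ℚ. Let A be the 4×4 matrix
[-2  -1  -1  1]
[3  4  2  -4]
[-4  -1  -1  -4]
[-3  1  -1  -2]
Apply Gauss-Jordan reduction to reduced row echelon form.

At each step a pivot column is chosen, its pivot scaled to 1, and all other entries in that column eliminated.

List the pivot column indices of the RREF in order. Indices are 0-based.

pivot columns: 0, 1, 2, 3

pivot(0,0)=-2: scale R0 → (1, 1/2, 1/2, -1/2)
  clear (1,0): R1 −= (3)R0 → (0, 5/2, 1/2, -5/2)
  clear (2,0): R2 −= (-4)R0 → (0, 1, 1, -6)
  clear (3,0): R3 −= (-3)R0 → (0, 5/2, 1/2, -7/2)
pivot(1,1)=5/2: scale R1 → (0, 1, 1/5, -1)
  clear (0,1): R0 −= (1/2)R1 → (1, 0, 2/5, 0)
  clear (2,1): R2 −= (1)R1 → (0, 0, 4/5, -5)
  clear (3,1): R3 −= (5/2)R1 → (0, 0, 0, -1)
pivot(2,2)=4/5: scale R2 → (0, 0, 1, -25/4)
  clear (0,2): R0 −= (2/5)R2 → (1, 0, 0, 5/2)
  clear (1,2): R1 −= (1/5)R2 → (0, 1, 0, 1/4)
pivot(3,3)=-1: scale R3 → (0, 0, 0, 1)
  clear (0,3): R0 −= (5/2)R3 → (1, 0, 0, 0)
  clear (1,3): R1 −= (1/4)R3 → (0, 1, 0, 0)
  clear (2,3): R2 −= (-25/4)R3 → (0, 0, 1, 0)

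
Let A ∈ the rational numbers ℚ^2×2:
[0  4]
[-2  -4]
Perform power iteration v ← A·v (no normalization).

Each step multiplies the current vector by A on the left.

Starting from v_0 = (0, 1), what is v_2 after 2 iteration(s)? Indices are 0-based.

v_0 = (0, 1).
v_1 = A·v_0 = (4, -4).
v_2 = A·v_1 = (-16, 8).

v_2 = (-16, 8)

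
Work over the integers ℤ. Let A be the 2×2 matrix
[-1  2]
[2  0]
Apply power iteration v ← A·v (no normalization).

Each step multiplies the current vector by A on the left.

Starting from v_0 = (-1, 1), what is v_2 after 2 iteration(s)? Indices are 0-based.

v_0 = (-1, 1).
v_1 = A·v_0 = (3, -2).
v_2 = A·v_1 = (-7, 6).

v_2 = (-7, 6)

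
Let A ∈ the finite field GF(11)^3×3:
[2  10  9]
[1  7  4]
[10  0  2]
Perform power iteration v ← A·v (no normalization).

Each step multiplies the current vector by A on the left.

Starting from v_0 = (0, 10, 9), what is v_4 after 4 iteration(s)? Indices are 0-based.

v_0 = (0, 10, 9).
v_1 = A·v_0 = (5, 7, 7).
v_2 = A·v_1 = (0, 5, 9).
v_3 = A·v_2 = (10, 5, 7).
v_4 = A·v_3 = (1, 7, 4).

v_4 = (1, 7, 4)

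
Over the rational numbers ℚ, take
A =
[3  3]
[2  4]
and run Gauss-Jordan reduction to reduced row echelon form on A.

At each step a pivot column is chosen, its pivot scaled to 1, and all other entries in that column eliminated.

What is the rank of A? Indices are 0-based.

rank = 2

pivot(0,0)=3: scale R0 → (1, 1)
  clear (1,0): R1 −= (2)R0 → (0, 2)
pivot(1,1)=2: scale R1 → (0, 1)
  clear (0,1): R0 −= (1)R1 → (1, 0)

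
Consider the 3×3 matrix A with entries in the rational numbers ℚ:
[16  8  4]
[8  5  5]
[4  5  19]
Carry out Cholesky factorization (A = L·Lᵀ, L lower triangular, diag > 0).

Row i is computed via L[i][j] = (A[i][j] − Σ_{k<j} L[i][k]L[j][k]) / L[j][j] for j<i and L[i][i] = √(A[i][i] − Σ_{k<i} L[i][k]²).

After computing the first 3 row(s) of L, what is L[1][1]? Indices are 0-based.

Step 1: L[0][0] = √(16) = 4.
  L[1][0] = (8) / L[0][0] = 2.
Step 2: L[1][1] = √(1) = 1.
  L[2][0] = (4) / L[0][0] = 1.
  L[2][1] = (3) / L[1][1] = 3.
Step 3: L[2][2] = √(9) = 3.

L[1][1] = 1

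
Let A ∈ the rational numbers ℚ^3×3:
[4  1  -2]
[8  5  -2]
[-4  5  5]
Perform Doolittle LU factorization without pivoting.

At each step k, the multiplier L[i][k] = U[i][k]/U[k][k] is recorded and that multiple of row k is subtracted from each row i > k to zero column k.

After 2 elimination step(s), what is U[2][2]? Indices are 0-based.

U[2][2] = -1

Step 1: pivot at (0,0) is 4.
  row1 ← row1 − (2)·row0  ⇒  L[1][0]=2, U row1=(0, 3, 2)
  row2 ← row2 − (-1)·row0  ⇒  L[2][0]=-1, U row2=(0, 6, 3)
Step 2: pivot at (1,1) is 3.
  row2 ← row2 − (2)·row1  ⇒  L[2][1]=2, U row2=(0, 0, -1)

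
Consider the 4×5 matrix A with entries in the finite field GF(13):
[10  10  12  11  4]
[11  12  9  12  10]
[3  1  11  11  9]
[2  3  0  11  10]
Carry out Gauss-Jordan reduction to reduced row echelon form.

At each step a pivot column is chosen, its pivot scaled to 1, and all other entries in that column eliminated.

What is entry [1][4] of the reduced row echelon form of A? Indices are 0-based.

M[1][4] = 10

step 1: normalize row 0 (÷10) = (1, 1, 9, 5, 3)
  row 1: subtract 11×row0 = (0, 1, 1, 9, 3)
  row 2: subtract 3×row0 = (0, 11, 10, 9, 0)
  row 3: subtract 2×row0 = (0, 1, 8, 1, 4)
step 2: normalize row 1 (÷1) = (0, 1, 1, 9, 3)
  row 0: subtract 1×row1 = (1, 0, 8, 9, 0)
  row 2: subtract 11×row1 = (0, 0, 12, 1, 6)
  row 3: subtract 1×row1 = (0, 0, 7, 5, 1)
step 3: normalize row 2 (÷12) = (0, 0, 1, 12, 7)
  row 0: subtract 8×row2 = (1, 0, 0, 4, 9)
  row 1: subtract 1×row2 = (0, 1, 0, 10, 9)
  row 3: subtract 7×row2 = (0, 0, 0, 12, 4)
step 4: normalize row 3 (÷12) = (0, 0, 0, 1, 9)
  row 0: subtract 4×row3 = (1, 0, 0, 0, 12)
  row 1: subtract 10×row3 = (0, 1, 0, 0, 10)
  row 2: subtract 12×row3 = (0, 0, 1, 0, 3)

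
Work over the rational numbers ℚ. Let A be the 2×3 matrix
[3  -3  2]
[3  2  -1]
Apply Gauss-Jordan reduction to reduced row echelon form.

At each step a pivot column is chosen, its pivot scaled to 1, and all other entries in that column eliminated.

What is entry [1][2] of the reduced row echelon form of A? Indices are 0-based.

M[1][2] = -3/5

[1] R0 /= 3  ⇒  (1, -1, 2/3)
     R1 -= 3·R0  ⇒  (0, 5, -3)
[2] R1 /= 5  ⇒  (0, 1, -3/5)
     R0 -= -1·R1  ⇒  (1, 0, 1/15)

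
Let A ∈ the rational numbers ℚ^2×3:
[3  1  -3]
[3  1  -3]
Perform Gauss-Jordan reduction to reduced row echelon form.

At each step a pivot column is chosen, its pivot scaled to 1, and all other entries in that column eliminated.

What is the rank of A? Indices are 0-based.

step 1: normalize row 0 (÷3) = (1, 1/3, -1)
  row 1: subtract 3×row0 = (0, 0, 0)
skip col 1 (zero from row 1)
skip col 2 (zero from row 1)

rank = 1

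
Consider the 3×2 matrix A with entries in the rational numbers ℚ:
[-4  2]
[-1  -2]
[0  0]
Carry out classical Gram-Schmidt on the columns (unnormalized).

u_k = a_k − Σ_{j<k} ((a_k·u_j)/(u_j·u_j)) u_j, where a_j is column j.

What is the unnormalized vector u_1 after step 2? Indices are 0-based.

u_1 = (10/17, -40/17, 0)

Step 1: u_0 = a_0 = (-4, -1, 0).
Step 2: u_1 = a_1 − (-6/17)·u_0 = (10/17, -40/17, 0).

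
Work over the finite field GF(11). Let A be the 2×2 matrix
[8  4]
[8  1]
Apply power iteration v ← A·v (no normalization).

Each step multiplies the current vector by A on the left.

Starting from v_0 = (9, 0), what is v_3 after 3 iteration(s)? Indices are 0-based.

v_3 = (0, 3)

v_0 = (9, 0).
v_1 = A·v_0 = (6, 6).
v_2 = A·v_1 = (6, 10).
v_3 = A·v_2 = (0, 3).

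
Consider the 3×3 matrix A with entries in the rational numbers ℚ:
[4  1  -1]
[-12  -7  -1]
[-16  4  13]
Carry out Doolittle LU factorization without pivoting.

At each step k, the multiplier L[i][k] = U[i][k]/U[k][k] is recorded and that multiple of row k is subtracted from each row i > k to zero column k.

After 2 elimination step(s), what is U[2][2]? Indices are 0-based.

U[2][2] = 1

k=0: U[0][0]=4
  eliminate (1,0): mult=-3, new row 1: (0, -4, -4); set L[1][0]=-3
  eliminate (2,0): mult=-4, new row 2: (0, 8, 9); set L[2][0]=-4
k=1: U[1][1]=-4
  eliminate (2,1): mult=-2, new row 2: (0, 0, 1); set L[2][1]=-2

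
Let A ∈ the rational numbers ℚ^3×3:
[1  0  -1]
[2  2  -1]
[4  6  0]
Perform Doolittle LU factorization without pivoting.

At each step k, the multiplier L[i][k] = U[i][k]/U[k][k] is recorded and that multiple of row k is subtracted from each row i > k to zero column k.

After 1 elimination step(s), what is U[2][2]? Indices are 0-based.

U[2][2] = 4

[col 0] pivot 1
  R1 -= 2*R0 → (0, 2, 1)  (L[1][0] := 2)
  R2 -= 4*R0 → (0, 6, 4)  (L[2][0] := 4)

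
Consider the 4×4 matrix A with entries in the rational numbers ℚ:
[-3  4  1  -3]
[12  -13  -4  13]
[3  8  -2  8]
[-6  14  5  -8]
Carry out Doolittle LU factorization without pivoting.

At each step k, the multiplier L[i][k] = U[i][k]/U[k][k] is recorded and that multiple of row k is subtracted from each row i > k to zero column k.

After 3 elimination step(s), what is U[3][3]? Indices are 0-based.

k=0: U[0][0]=-3
  eliminate (1,0): mult=-4, new row 1: (0, 3, 0, 1); set L[1][0]=-4
  eliminate (2,0): mult=-1, new row 2: (0, 12, -1, 5); set L[2][0]=-1
  eliminate (3,0): mult=2, new row 3: (0, 6, 3, -2); set L[3][0]=2
k=1: U[1][1]=3
  eliminate (2,1): mult=4, new row 2: (0, 0, -1, 1); set L[2][1]=4
  eliminate (3,1): mult=2, new row 3: (0, 0, 3, -4); set L[3][1]=2
k=2: U[2][2]=-1
  eliminate (3,2): mult=-3, new row 3: (0, 0, 0, -1); set L[3][2]=-3

U[3][3] = -1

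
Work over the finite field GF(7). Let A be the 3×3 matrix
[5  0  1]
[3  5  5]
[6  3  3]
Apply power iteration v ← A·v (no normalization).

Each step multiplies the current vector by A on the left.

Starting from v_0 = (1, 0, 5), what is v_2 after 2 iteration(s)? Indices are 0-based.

v_0 = (1, 0, 5).
v_1 = A·v_0 = (3, 0, 0).
v_2 = A·v_1 = (1, 2, 4).

v_2 = (1, 2, 4)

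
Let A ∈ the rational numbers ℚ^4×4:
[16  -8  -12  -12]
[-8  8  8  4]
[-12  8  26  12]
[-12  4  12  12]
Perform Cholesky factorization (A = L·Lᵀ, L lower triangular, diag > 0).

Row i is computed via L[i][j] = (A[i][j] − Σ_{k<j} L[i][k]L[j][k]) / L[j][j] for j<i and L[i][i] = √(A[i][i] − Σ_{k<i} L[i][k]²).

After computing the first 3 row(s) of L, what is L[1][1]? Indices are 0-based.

Step 1: L[0][0] = √(16) = 4.
  L[1][0] = (-8) / L[0][0] = -2.
Step 2: L[1][1] = √(4) = 2.
  L[2][0] = (-12) / L[0][0] = -3.
  L[2][1] = (2) / L[1][1] = 1.
Step 3: L[2][2] = √(16) = 4.

L[1][1] = 2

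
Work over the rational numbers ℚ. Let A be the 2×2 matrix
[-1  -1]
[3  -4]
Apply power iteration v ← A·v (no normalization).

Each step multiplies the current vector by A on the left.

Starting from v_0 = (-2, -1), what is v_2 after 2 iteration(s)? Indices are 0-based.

v_2 = (-1, 17)

v_0 = (-2, -1).
v_1 = A·v_0 = (3, -2).
v_2 = A·v_1 = (-1, 17).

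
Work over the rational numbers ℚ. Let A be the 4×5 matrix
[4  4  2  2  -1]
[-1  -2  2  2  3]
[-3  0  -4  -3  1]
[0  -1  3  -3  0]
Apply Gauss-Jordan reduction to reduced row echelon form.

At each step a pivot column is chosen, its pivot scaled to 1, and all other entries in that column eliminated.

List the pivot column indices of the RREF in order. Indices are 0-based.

pivot(0,0)=4: scale R0 → (1, 1, 1/2, 1/2, -1/4)
  clear (1,0): R1 −= (-1)R0 → (0, -1, 5/2, 5/2, 11/4)
  clear (2,0): R2 −= (-3)R0 → (0, 3, -5/2, -3/2, 1/4)
pivot(1,1)=-1: scale R1 → (0, 1, -5/2, -5/2, -11/4)
  clear (0,1): R0 −= (1)R1 → (1, 0, 3, 3, 5/2)
  clear (2,1): R2 −= (3)R1 → (0, 0, 5, 6, 17/2)
  clear (3,1): R3 −= (-1)R1 → (0, 0, 1/2, -11/2, -11/4)
pivot(2,2)=5: scale R2 → (0, 0, 1, 6/5, 17/10)
  clear (0,2): R0 −= (3)R2 → (1, 0, 0, -3/5, -13/5)
  clear (1,2): R1 −= (-5/2)R2 → (0, 1, 0, 1/2, 3/2)
  clear (3,2): R3 −= (1/2)R2 → (0, 0, 0, -61/10, -18/5)
pivot(3,3)=-61/10: scale R3 → (0, 0, 0, 1, 36/61)
  clear (0,3): R0 −= (-3/5)R3 → (1, 0, 0, 0, -137/61)
  clear (1,3): R1 −= (1/2)R3 → (0, 1, 0, 0, 147/122)
  clear (2,3): R2 −= (6/5)R3 → (0, 0, 1, 0, 121/122)

pivot columns: 0, 1, 2, 3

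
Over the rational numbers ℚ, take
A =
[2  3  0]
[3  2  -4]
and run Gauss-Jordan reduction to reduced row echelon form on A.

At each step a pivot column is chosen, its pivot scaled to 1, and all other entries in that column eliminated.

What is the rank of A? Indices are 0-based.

pivot(0,0)=2: scale R0 → (1, 3/2, 0)
  clear (1,0): R1 −= (3)R0 → (0, -5/2, -4)
pivot(1,1)=-5/2: scale R1 → (0, 1, 8/5)
  clear (0,1): R0 −= (3/2)R1 → (1, 0, -12/5)

rank = 2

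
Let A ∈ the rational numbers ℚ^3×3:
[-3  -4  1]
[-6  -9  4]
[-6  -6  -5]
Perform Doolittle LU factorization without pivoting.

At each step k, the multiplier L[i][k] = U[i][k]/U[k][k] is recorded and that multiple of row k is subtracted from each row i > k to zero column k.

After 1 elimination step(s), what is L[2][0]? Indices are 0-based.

L[2][0] = 2

Step 1: pivot at (0,0) is -3.
  row1 ← row1 − (2)·row0  ⇒  L[1][0]=2, U row1=(0, -1, 2)
  row2 ← row2 − (2)·row0  ⇒  L[2][0]=2, U row2=(0, 2, -7)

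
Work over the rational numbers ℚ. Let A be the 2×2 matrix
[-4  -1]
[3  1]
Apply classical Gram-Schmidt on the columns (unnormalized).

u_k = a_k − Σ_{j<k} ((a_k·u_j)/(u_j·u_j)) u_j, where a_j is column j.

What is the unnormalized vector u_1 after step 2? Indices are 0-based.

u_1 = (3/25, 4/25)

Step 1: u_0 = a_0 = (-4, 3).
Step 2: u_1 = a_1 − (7/25)·u_0 = (3/25, 4/25).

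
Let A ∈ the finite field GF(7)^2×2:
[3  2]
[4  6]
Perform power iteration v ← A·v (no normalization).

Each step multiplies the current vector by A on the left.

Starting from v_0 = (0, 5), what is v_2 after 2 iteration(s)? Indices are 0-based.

v_0 = (0, 5).
v_1 = A·v_0 = (3, 2).
v_2 = A·v_1 = (6, 3).

v_2 = (6, 3)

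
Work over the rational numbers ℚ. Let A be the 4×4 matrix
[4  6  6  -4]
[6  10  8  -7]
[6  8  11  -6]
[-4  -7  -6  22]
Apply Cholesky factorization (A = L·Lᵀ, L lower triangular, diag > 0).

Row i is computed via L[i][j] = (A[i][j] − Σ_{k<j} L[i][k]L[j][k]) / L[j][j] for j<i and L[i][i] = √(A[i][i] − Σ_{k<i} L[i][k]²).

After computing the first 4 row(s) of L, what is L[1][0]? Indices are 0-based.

Step 1: L[0][0] = √(4) = 2.
  L[1][0] = (6) / L[0][0] = 3.
Step 2: L[1][1] = √(1) = 1.
  L[2][0] = (6) / L[0][0] = 3.
  L[2][1] = (-1) / L[1][1] = -1.
Step 3: L[2][2] = √(1) = 1.
  L[3][0] = (-4) / L[0][0] = -2.
  L[3][1] = (-1) / L[1][1] = -1.
  L[3][2] = (-1) / L[2][2] = -1.
Step 4: L[3][3] = √(16) = 4.

L[1][0] = 3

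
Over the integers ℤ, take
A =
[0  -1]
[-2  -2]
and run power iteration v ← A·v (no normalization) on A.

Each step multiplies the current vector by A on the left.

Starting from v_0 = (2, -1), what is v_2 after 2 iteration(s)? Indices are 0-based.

v_0 = (2, -1).
v_1 = A·v_0 = (1, -2).
v_2 = A·v_1 = (2, 2).

v_2 = (2, 2)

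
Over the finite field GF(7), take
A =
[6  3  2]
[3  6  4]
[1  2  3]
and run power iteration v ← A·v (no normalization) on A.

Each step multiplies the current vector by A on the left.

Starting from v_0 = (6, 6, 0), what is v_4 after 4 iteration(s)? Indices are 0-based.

v_4 = (1, 5, 6)

v_0 = (6, 6, 0).
v_1 = A·v_0 = (5, 5, 4).
v_2 = A·v_1 = (4, 5, 6).
v_3 = A·v_2 = (2, 3, 4).
v_4 = A·v_3 = (1, 5, 6).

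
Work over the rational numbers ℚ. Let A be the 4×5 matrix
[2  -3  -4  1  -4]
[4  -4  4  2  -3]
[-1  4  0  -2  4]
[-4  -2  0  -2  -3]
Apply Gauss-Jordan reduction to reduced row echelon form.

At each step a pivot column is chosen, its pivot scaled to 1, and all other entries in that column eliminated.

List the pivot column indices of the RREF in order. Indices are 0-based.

pivot columns: 0, 1, 2, 3

[1] R0 /= 2  ⇒  (1, -3/2, -2, 1/2, -2)
     R1 -= 4·R0  ⇒  (0, 2, 12, 0, 5)
     R2 -= -1·R0  ⇒  (0, 5/2, -2, -3/2, 2)
     R3 -= -4·R0  ⇒  (0, -8, -8, 0, -11)
[2] R1 /= 2  ⇒  (0, 1, 6, 0, 5/2)
     R0 -= -3/2·R1  ⇒  (1, 0, 7, 1/2, 7/4)
     R2 -= 5/2·R1  ⇒  (0, 0, -17, -3/2, -17/4)
     R3 -= -8·R1  ⇒  (0, 0, 40, 0, 9)
[3] R2 /= -17  ⇒  (0, 0, 1, 3/34, 1/4)
     R0 -= 7·R2  ⇒  (1, 0, 0, -2/17, 0)
     R1 -= 6·R2  ⇒  (0, 1, 0, -9/17, 1)
     R3 -= 40·R2  ⇒  (0, 0, 0, -60/17, -1)
[4] R3 /= -60/17  ⇒  (0, 0, 0, 1, 17/60)
     R0 -= -2/17·R3  ⇒  (1, 0, 0, 0, 1/30)
     R1 -= -9/17·R3  ⇒  (0, 1, 0, 0, 23/20)
     R2 -= 3/34·R3  ⇒  (0, 0, 1, 0, 9/40)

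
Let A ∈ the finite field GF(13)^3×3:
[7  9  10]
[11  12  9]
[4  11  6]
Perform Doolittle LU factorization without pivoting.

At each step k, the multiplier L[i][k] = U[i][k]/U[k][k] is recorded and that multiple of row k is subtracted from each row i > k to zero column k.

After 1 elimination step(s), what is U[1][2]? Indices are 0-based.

U[1][2] = 10

[col 0] pivot 7
  R1 -= 9*R0 → (0, 9, 10)  (L[1][0] := 9)
  R2 -= 8*R0 → (0, 4, 4)  (L[2][0] := 8)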